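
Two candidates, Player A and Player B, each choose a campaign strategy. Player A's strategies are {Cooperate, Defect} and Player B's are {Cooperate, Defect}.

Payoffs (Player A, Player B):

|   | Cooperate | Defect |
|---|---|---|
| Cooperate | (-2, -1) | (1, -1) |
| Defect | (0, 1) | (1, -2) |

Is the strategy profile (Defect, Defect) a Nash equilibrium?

No

At (Defect, Defect), Player A earns 1; switching to Cooperate would give 1, so Player A has no profitable deviation.
Player B earns -2; switching to Cooperate would give 1, so Player B would deviate.
Since at least one player can profitably deviate, this is not a Nash equilibrium.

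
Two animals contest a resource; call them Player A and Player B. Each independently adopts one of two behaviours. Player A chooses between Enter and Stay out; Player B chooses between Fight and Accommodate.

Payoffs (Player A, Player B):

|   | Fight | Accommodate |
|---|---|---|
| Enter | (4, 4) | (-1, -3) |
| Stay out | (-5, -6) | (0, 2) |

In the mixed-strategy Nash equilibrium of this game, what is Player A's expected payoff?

First find y, the probability Player B plays Fight, from Player A's indifference between Enter and Stay out: 4y − (1−y) = −5y, giving y = 1/10.
Since Player A is indifferent in equilibrium, Player A's expected payoff equals the payoff from either row against (1/10, 9/10). Using Enter: 4(1/10) − (9/10) = -1/2.

-1/2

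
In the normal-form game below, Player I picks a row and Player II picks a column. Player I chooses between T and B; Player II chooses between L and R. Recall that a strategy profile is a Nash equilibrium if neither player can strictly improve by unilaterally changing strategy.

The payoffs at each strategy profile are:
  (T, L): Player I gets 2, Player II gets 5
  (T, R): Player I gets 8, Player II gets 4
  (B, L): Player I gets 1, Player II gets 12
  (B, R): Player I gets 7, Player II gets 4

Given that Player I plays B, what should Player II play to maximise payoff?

Against B, Player II earns 12 from L and 4 from R.
So L is the best response.

L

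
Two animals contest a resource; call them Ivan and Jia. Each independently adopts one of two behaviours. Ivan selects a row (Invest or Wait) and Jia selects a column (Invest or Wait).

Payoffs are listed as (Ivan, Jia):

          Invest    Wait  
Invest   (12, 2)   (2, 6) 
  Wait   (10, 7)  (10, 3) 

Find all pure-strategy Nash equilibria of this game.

none

(Invest, Invest): Jia prefers Wait (6 > 2) — not an equilibrium.
(Invest, Wait): Ivan prefers Wait (10 > 2) — not an equilibrium.
(Wait, Invest): Ivan prefers Invest (12 > 10) — not an equilibrium.
(Wait, Wait): Jia prefers Invest (7 > 3) — not an equilibrium.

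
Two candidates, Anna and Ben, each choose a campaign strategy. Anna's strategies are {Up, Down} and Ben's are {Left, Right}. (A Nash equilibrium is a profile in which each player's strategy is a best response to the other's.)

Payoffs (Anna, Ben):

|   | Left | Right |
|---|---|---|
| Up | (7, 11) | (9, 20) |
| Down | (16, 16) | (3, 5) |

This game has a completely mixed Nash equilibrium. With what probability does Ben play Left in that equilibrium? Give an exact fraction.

2/5

Let c be the probability that Ben plays Left. In a completely mixed equilibrium, Anna must be indifferent between Up and Down.
Anna's expected payoff from Up is 7c + 9(1−c); from Down it is 16c + 3(1−c).
Setting these equal: −2c + 9 = 13c + 3, so c = 2/5.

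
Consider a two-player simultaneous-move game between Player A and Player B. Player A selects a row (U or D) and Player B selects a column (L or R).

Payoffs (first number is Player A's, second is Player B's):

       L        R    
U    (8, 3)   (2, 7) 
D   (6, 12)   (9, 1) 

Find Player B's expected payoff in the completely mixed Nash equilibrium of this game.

First find p, the probability Player A plays U, from Player B's indifference between L and R: 3p + 12(1−p) = 7p + (1−p), giving p = 11/15.
Since Player B is indifferent in equilibrium, Player B's expected payoff equals the payoff from either column against (11/15, 4/15). Using L: 3(11/15) + 12(4/15) = 27/5.

27/5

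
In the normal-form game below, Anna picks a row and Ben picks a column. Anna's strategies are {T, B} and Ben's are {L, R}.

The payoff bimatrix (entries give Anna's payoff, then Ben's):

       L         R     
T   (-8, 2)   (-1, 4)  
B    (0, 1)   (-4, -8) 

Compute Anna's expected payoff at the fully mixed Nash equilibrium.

-32/11

First find q, the probability Ben plays L, from Anna's indifference between T and B: −8q − (1−q) = −4(1−q), giving q = 3/11.
Since Anna is indifferent in equilibrium, Anna's expected payoff equals the payoff from either row against (3/11, 8/11). Using T: −8(3/11) − (8/11) = -32/11.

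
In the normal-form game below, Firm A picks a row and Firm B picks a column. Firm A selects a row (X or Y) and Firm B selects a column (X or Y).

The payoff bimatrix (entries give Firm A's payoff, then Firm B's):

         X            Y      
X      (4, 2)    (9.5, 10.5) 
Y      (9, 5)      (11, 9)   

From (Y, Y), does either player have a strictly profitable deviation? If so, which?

Firm A at (Y, Y) earns 11; deviating to X yields 9.5 — not better.
Firm B earns 9; deviating to X yields 5 — not better.
Neither player can strictly improve; the profile is a Nash equilibrium.

Neither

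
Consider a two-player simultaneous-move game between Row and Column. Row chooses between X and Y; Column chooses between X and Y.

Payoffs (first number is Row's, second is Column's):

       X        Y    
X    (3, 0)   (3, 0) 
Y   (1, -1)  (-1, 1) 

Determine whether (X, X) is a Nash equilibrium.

Yes

At (X, X), Row earns 3; switching to Y would give 1, so Row has no profitable deviation.
Column earns 0; switching to Y would give 0, so Column has no profitable deviation.
Neither player can gain by a unilateral deviation, so this profile is a Nash equilibrium.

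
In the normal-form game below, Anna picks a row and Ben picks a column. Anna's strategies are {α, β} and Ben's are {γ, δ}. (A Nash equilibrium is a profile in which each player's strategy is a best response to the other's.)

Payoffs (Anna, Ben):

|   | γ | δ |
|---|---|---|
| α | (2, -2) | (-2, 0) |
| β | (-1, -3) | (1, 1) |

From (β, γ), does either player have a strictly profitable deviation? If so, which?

Anna at (β, γ) earns -1; deviating to α yields 2 — a strict improvement.
Ben earns -3; deviating to δ yields 1 — a strict improvement.
Both Anna and Ben have strictly profitable deviations.

Both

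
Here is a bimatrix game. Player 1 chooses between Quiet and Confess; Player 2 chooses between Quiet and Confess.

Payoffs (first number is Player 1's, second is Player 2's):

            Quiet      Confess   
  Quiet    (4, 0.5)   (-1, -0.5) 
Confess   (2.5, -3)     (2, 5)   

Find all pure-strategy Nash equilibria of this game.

(Quiet, Quiet): Player 1 gets 4 ≥ 2.5 from Confess, and Player 2 gets 0.5 ≥ -0.5 from Confess — Nash equilibrium.
(Quiet, Confess): Player 1 prefers Confess (2 > -1); Player 2 prefers Quiet (0.5 > -0.5) — not an equilibrium.
(Confess, Quiet): Player 1 prefers Quiet (4 > 2.5); Player 2 prefers Confess (5 > -3) — not an equilibrium.
(Confess, Confess): Player 1 gets 2 ≥ -1 from Quiet, and Player 2 gets 5 ≥ -3 from Quiet — Nash equilibrium.

(Quiet, Quiet) and (Confess, Confess)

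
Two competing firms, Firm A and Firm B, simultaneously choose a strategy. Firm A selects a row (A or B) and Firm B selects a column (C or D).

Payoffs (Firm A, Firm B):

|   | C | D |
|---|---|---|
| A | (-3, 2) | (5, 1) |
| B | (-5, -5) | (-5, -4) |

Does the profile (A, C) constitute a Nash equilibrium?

At (A, C), Firm A earns -3; switching to B would give -5, so Firm A has no profitable deviation.
Firm B earns 2; switching to D would give 1, so Firm B has no profitable deviation.
Neither player can gain by a unilateral deviation, so this profile is a Nash equilibrium.

Yes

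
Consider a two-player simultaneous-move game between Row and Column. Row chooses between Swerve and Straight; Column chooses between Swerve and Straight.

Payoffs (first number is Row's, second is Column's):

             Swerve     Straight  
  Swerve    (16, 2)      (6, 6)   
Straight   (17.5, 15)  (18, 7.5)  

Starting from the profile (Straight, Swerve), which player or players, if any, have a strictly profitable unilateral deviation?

Row at (Straight, Swerve) earns 17.5; deviating to Swerve yields 16 — not better.
Column earns 15; deviating to Straight yields 7.5 — not better.
Neither player can strictly improve; the profile is a Nash equilibrium.

Neither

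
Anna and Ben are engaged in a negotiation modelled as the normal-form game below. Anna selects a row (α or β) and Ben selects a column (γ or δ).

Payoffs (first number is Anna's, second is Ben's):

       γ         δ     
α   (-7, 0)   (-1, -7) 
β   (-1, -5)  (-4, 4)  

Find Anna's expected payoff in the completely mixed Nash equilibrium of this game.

-3

First find q, the probability Ben plays γ, from Anna's indifference between α and β: −7q − (1−q) = −q − 4(1−q), giving q = 1/3.
Since Anna is indifferent in equilibrium, Anna's expected payoff equals the payoff from either row against (1/3, 2/3). Using α: −7(1/3) − (2/3) = -3.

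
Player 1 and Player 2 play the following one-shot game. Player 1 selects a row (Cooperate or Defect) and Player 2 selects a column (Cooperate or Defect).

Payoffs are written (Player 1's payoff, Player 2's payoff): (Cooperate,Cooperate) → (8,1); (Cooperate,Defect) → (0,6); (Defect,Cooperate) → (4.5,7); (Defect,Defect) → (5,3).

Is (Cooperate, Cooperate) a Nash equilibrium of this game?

No

At (Cooperate, Cooperate), Player 1 earns 8; switching to Defect would give 4.5, so Player 1 has no profitable deviation.
Player 2 earns 1; switching to Defect would give 6, so Player 2 would deviate.
Since at least one player can profitably deviate, this is not a Nash equilibrium.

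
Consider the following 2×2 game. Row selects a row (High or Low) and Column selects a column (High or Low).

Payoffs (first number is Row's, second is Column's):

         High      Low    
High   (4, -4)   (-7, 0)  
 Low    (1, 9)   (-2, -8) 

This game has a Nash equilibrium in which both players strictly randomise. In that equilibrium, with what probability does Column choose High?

Let q be the probability that Column plays High. In a completely mixed equilibrium, Row must be indifferent between High and Low.
Row's expected payoff from High is 4q − 7(1−q); from Low it is q − 2(1−q).
Setting these equal: 11q − 7 = 3q − 2, so q = 5/8.

5/8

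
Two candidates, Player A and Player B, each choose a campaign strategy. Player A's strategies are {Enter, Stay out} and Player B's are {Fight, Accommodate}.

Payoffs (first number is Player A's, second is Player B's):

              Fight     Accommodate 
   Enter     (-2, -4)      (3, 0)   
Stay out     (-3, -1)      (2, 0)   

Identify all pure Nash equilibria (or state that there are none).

(Enter, Fight): Player B prefers Accommodate (0 > -4) — not an equilibrium.
(Enter, Accommodate): Player A gets 3 ≥ 2 from Stay out, and Player B gets 0 ≥ -4 from Fight — Nash equilibrium.
(Stay out, Fight): Player A prefers Enter (-2 > -3); Player B prefers Accommodate (0 > -1) — not an equilibrium.
(Stay out, Accommodate): Player A prefers Enter (3 > 2) — not an equilibrium.

(Enter, Accommodate)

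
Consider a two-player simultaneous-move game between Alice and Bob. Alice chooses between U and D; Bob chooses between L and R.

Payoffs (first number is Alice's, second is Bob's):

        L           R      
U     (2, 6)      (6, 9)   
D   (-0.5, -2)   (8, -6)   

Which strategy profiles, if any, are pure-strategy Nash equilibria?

none

(U, L): Bob prefers R (9 > 6) — not an equilibrium.
(U, R): Alice prefers D (8 > 6) — not an equilibrium.
(D, L): Alice prefers U (2 > -0.5) — not an equilibrium.
(D, R): Bob prefers L (-2 > -6) — not an equilibrium.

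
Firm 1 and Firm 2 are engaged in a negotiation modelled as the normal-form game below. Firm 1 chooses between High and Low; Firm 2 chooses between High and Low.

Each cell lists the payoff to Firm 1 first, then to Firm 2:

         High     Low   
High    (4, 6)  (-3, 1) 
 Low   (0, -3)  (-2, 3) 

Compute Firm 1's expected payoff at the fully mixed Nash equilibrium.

-8/5

First find q, the probability Firm 2 plays High, from Firm 1's indifference between High and Low: 4q − 3(1−q) = −2(1−q), giving q = 1/5.
Since Firm 1 is indifferent in equilibrium, Firm 1's expected payoff equals the payoff from either row against (1/5, 4/5). Using High: 4(1/5) − 3(4/5) = -8/5.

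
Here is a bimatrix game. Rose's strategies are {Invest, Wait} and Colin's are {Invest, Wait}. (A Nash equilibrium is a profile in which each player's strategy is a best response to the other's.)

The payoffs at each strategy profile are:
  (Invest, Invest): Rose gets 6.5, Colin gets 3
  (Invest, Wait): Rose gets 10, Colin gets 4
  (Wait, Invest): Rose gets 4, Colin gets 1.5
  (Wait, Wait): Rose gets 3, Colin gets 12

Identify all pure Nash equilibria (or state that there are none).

(Invest, Wait)

(Invest, Invest): Colin prefers Wait (4 > 3) — not an equilibrium.
(Invest, Wait): Rose gets 10 ≥ 3 from Wait, and Colin gets 4 ≥ 3 from Invest — Nash equilibrium.
(Wait, Invest): Rose prefers Invest (6.5 > 4); Colin prefers Wait (12 > 1.5) — not an equilibrium.
(Wait, Wait): Rose prefers Invest (10 > 3) — not an equilibrium.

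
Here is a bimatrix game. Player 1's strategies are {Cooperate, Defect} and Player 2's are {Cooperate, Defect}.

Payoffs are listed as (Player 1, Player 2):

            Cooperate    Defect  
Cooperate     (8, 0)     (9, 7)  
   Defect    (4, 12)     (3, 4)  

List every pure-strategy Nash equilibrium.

(Cooperate, Defect)

(Cooperate, Cooperate): Player 2 prefers Defect (7 > 0) — not an equilibrium.
(Cooperate, Defect): Player 1 gets 9 ≥ 3 from Defect, and Player 2 gets 7 ≥ 0 from Cooperate — Nash equilibrium.
(Defect, Cooperate): Player 1 prefers Cooperate (8 > 4) — not an equilibrium.
(Defect, Defect): Player 1 prefers Cooperate (9 > 3); Player 2 prefers Cooperate (12 > 4) — not an equilibrium.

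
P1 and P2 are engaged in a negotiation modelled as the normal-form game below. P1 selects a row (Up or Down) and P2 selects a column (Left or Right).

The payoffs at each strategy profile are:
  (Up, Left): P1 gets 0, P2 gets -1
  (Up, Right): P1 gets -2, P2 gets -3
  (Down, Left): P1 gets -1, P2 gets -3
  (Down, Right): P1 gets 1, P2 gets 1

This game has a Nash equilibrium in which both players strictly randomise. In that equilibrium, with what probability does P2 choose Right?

Let c be the probability that P2 plays Left. In a completely mixed equilibrium, P1 must be indifferent between Up and Down.
P1's expected payoff from Up is −2(1−c); from Down it is −c + (1−c).
Setting these equal: 2c − 2 = −2c + 1, so c = 3/4.
Therefore P2 plays Right with probability 1 − 3/4 = 1/4.

1/4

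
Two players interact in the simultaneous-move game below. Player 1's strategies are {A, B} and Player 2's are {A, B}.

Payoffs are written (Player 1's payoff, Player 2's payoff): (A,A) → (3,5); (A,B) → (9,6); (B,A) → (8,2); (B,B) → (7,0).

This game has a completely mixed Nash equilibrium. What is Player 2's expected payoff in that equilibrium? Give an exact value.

4

First find p, the probability Player 1 plays A, from Player 2's indifference between A and B: 5p + 2(1−p) = 6p, giving p = 2/3.
Since Player 2 is indifferent in equilibrium, Player 2's expected payoff equals the payoff from either column against (2/3, 1/3). Using A: 5(2/3) + 2(1/3) = 4.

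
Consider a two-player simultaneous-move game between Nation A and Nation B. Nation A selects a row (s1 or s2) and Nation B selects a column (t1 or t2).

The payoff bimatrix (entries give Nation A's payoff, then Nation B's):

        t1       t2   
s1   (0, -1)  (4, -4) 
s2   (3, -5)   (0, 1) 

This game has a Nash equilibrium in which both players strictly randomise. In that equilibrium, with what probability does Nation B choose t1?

Let c be the probability that Nation B plays t1. In a completely mixed equilibrium, Nation A must be indifferent between s1 and s2.
Nation A's expected payoff from s1 is 4(1−c); from s2 it is 3c.
Setting these equal: −4c + 4 = 3c, so c = 4/7.

4/7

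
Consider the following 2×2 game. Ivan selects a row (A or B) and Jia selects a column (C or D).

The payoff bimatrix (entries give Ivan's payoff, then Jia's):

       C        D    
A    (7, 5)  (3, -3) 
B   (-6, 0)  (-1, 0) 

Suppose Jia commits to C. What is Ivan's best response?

A

Against C, Ivan earns 7 from A and -6 from B.
So A is the best response.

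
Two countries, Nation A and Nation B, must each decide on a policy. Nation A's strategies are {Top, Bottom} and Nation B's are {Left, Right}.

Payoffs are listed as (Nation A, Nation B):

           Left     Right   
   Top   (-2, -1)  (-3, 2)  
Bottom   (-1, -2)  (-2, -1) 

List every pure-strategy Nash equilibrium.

(Bottom, Right)

(Top, Left): Nation A prefers Bottom (-1 > -2); Nation B prefers Right (2 > -1) — not an equilibrium.
(Top, Right): Nation A prefers Bottom (-2 > -3) — not an equilibrium.
(Bottom, Left): Nation B prefers Right (-1 > -2) — not an equilibrium.
(Bottom, Right): Nation A gets -2 ≥ -3 from Top, and Nation B gets -1 ≥ -2 from Left — Nash equilibrium.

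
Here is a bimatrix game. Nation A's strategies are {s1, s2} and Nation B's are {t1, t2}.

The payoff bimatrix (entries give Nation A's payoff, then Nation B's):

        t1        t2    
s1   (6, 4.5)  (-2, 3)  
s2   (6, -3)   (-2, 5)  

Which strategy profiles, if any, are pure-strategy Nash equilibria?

(s1, t1): Nation A gets 6 ≥ 6 from s2, and Nation B gets 4.5 ≥ 3 from t2 — Nash equilibrium.
(s1, t2): Nation B prefers t1 (4.5 > 3) — not an equilibrium.
(s2, t1): Nation B prefers t2 (5 > -3) — not an equilibrium.
(s2, t2): Nation A gets -2 ≥ -2 from s1, and Nation B gets 5 ≥ -3 from t1 — Nash equilibrium.

(s1, t1) and (s2, t2)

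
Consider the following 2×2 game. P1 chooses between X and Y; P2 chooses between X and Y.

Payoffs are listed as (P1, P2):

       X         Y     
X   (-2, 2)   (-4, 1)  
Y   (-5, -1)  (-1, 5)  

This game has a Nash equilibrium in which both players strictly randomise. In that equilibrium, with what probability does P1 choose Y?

Let p be the probability that P1 plays X. In a completely mixed equilibrium, P2 must be indifferent between X and Y.
P2's expected payoff from X is 2p − (1−p); from Y it is p + 5(1−p).
Setting these equal: 3p − 1 = −4p + 5, so p = 6/7.
Therefore P1 plays Y with probability 1 − 6/7 = 1/7.

1/7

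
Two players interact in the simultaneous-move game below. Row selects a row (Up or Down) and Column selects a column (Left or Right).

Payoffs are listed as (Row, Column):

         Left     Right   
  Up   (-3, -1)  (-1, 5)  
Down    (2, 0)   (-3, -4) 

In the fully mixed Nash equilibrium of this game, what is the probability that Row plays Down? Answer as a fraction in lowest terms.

3/5

Let x be the probability that Row plays Up. In a completely mixed equilibrium, Column must be indifferent between Left and Right.
Column's expected payoff from Left is −x; from Right it is 5x − 4(1−x).
Setting these equal: −x = 9x − 4, so x = 2/5.
Therefore Row plays Down with probability 1 − 2/5 = 3/5.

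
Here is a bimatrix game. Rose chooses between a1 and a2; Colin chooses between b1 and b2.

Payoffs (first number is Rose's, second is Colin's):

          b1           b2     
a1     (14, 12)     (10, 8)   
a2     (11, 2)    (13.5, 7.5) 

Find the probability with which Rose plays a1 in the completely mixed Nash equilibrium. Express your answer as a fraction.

Let x be the probability that Rose plays a1. In a completely mixed equilibrium, Colin must be indifferent between b1 and b2.
Colin's expected payoff from b1 is 12x + 2(1−x); from b2 it is 8x + 7.5(1−x).
Setting these equal: 10x + 2 = 0.5x + 7.5, so x = 11/19.

11/19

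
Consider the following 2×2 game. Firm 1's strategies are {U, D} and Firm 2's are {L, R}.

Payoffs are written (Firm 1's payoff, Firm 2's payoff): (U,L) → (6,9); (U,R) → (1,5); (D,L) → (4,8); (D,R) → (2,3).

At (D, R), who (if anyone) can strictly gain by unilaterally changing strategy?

Firm 2

Firm 1 at (D, R) earns 2; deviating to U yields 1 — not better.
Firm 2 earns 3; deviating to L yields 8 — a strict improvement.
Only Firm 2 has a strictly profitable deviation.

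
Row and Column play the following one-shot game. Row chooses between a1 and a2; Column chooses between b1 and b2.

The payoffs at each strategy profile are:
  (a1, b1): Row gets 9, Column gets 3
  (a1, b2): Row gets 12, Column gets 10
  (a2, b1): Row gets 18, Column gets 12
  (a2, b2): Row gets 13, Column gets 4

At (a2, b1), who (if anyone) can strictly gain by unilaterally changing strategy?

Row at (a2, b1) earns 18; deviating to a1 yields 9 — not better.
Column earns 12; deviating to b2 yields 4 — not better.
Neither player can strictly improve; the profile is a Nash equilibrium.

Neither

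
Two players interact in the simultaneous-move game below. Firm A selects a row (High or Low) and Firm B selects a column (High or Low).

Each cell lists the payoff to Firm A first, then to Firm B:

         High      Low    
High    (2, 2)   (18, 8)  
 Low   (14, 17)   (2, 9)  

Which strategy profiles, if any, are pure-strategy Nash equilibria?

(High, Low) and (Low, High)

(High, High): Firm A prefers Low (14 > 2); Firm B prefers Low (8 > 2) — not an equilibrium.
(High, Low): Firm A gets 18 ≥ 2 from Low, and Firm B gets 8 ≥ 2 from High — Nash equilibrium.
(Low, High): Firm A gets 14 ≥ 2 from High, and Firm B gets 17 ≥ 9 from Low — Nash equilibrium.
(Low, Low): Firm A prefers High (18 > 2); Firm B prefers High (17 > 9) — not an equilibrium.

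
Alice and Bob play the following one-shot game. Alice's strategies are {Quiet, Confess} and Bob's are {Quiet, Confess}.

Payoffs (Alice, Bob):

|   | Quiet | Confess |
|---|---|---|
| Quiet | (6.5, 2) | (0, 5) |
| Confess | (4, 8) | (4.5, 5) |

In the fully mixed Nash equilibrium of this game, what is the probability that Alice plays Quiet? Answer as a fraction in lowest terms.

Let x be the probability that Alice plays Quiet. In a completely mixed equilibrium, Bob must be indifferent between Quiet and Confess.
Bob's expected payoff from Quiet is 2x + 8(1−x); from Confess it is 5x + 5(1−x).
Setting these equal: −6x + 8 = 5, so x = 1/2.

1/2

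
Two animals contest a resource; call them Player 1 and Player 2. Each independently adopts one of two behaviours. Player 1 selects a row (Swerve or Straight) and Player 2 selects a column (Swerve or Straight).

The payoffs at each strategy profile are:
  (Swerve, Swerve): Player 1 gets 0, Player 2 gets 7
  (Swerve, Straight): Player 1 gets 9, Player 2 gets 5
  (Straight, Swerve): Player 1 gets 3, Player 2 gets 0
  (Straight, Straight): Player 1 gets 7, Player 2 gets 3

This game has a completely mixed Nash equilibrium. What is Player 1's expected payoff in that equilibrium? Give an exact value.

First find q, the probability Player 2 plays Swerve, from Player 1's indifference between Swerve and Straight: 9(1−q) = 3q + 7(1−q), giving q = 2/5.
Since Player 1 is indifferent in equilibrium, Player 1's expected payoff equals the payoff from either row against (2/5, 3/5). Using Swerve: 9(3/5) = 27/5.

27/5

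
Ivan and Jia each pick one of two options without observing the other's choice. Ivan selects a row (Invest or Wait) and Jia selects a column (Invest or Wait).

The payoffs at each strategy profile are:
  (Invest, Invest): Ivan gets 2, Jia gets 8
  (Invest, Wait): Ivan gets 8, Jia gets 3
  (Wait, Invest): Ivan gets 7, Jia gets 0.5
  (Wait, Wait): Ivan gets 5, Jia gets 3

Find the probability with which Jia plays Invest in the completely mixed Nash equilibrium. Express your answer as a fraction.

Let c be the probability that Jia plays Invest. In a completely mixed equilibrium, Ivan must be indifferent between Invest and Wait.
Ivan's expected payoff from Invest is 2c + 8(1−c); from Wait it is 7c + 5(1−c).
Setting these equal: −6c + 8 = 2c + 5, so c = 3/8.

3/8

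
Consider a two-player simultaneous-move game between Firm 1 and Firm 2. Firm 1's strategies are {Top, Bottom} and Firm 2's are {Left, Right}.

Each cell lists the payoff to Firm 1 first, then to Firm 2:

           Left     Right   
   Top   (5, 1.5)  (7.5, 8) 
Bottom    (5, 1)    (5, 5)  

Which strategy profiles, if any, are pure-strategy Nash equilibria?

(Top, Left): Firm 2 prefers Right (8 > 1.5) — not an equilibrium.
(Top, Right): Firm 1 gets 7.5 ≥ 5 from Bottom, and Firm 2 gets 8 ≥ 1.5 from Left — Nash equilibrium.
(Bottom, Left): Firm 2 prefers Right (5 > 1) — not an equilibrium.
(Bottom, Right): Firm 1 prefers Top (7.5 > 5) — not an equilibrium.

(Top, Right)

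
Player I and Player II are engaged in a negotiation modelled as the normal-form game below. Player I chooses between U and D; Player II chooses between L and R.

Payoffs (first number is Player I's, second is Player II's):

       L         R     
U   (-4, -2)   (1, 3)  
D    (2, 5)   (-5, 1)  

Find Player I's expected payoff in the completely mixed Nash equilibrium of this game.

-3/2

First find q, the probability Player II plays L, from Player I's indifference between U and D: −4q + (1−q) = 2q − 5(1−q), giving q = 1/2.
Since Player I is indifferent in equilibrium, Player I's expected payoff equals the payoff from either row against (1/2, 1/2). Using U: −4(1/2) + (1/2) = -3/2.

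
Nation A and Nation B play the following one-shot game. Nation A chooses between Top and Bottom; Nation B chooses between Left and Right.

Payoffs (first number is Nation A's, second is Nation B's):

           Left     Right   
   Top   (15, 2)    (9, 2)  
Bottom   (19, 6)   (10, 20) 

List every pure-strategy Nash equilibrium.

(Bottom, Right)

(Top, Left): Nation A prefers Bottom (19 > 15) — not an equilibrium.
(Top, Right): Nation A prefers Bottom (10 > 9) — not an equilibrium.
(Bottom, Left): Nation B prefers Right (20 > 6) — not an equilibrium.
(Bottom, Right): Nation A gets 10 ≥ 9 from Top, and Nation B gets 20 ≥ 6 from Left — Nash equilibrium.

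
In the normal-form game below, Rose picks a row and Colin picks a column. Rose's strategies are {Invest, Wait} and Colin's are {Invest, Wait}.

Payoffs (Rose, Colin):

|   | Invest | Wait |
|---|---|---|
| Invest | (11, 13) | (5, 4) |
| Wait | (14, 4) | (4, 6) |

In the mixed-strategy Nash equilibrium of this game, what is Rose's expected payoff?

First find y, the probability Colin plays Invest, from Rose's indifference between Invest and Wait: 11y + 5(1−y) = 14y + 4(1−y), giving y = 1/4.
Since Rose is indifferent in equilibrium, Rose's expected payoff equals the payoff from either row against (1/4, 3/4). Using Invest: 11(1/4) + 5(3/4) = 13/2.

13/2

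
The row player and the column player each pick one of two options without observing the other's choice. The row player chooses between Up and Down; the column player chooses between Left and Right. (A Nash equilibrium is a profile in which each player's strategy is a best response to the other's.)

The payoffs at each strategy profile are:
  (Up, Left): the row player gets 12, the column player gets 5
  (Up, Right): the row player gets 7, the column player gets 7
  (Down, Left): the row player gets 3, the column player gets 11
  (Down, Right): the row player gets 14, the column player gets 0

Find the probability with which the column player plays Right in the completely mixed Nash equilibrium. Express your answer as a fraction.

9/16

Let c be the probability that the column player plays Left. In a completely mixed equilibrium, the row player must be indifferent between Up and Down.
The row player's expected payoff from Up is 12c + 7(1−c); from Down it is 3c + 14(1−c).
Setting these equal: 5c + 7 = −11c + 14, so c = 7/16.
Therefore the column player plays Right with probability 1 − 7/16 = 9/16.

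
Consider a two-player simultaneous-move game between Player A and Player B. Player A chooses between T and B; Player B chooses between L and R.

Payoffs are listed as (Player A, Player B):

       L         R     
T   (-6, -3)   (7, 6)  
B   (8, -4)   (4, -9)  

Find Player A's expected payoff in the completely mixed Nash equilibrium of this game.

80/17

First find y, the probability Player B plays L, from Player A's indifference between T and B: −6y + 7(1−y) = 8y + 4(1−y), giving y = 3/17.
Since Player A is indifferent in equilibrium, Player A's expected payoff equals the payoff from either row against (3/17, 14/17). Using T: −6(3/17) + 7(14/17) = 80/17.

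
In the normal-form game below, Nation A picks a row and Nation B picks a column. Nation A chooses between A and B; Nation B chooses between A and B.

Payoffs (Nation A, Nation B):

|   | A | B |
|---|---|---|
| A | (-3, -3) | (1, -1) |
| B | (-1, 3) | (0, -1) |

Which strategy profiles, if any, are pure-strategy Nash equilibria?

(A, A): Nation A prefers B (-1 > -3); Nation B prefers B (-1 > -3) — not an equilibrium.
(A, B): Nation A gets 1 ≥ 0 from B, and Nation B gets -1 ≥ -3 from A — Nash equilibrium.
(B, A): Nation A gets -1 ≥ -3 from A, and Nation B gets 3 ≥ -1 from B — Nash equilibrium.
(B, B): Nation A prefers A (1 > 0); Nation B prefers A (3 > -1) — not an equilibrium.

(A, B) and (B, A)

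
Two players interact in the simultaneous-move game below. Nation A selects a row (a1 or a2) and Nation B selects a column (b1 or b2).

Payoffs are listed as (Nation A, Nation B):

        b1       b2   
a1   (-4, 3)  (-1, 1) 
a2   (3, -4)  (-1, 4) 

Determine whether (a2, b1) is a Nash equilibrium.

At (a2, b1), Nation A earns 3; switching to a1 would give -4, so Nation A has no profitable deviation.
Nation B earns -4; switching to b2 would give 4, so Nation B would deviate.
Since at least one player can profitably deviate, this is not a Nash equilibrium.

No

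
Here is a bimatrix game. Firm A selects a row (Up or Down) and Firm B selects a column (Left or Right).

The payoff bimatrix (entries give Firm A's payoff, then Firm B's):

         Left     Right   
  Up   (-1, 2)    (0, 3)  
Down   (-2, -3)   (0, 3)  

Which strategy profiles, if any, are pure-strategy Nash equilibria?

(Up, Left): Firm B prefers Right (3 > 2) — not an equilibrium.
(Up, Right): Firm A gets 0 ≥ 0 from Down, and Firm B gets 3 ≥ 2 from Left — Nash equilibrium.
(Down, Left): Firm A prefers Up (-1 > -2); Firm B prefers Right (3 > -3) — not an equilibrium.
(Down, Right): Firm A gets 0 ≥ 0 from Up, and Firm B gets 3 ≥ -3 from Left — Nash equilibrium.

(Up, Right) and (Down, Right)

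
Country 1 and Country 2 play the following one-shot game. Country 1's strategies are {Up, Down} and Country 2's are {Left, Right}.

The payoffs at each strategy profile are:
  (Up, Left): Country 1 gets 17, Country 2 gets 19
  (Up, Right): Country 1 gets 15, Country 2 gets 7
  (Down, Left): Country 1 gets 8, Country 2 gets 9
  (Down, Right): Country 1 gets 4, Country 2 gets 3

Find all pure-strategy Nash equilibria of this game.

(Up, Left)

(Up, Left): Country 1 gets 17 ≥ 8 from Down, and Country 2 gets 19 ≥ 7 from Right — Nash equilibrium.
(Up, Right): Country 2 prefers Left (19 > 7) — not an equilibrium.
(Down, Left): Country 1 prefers Up (17 > 8) — not an equilibrium.
(Down, Right): Country 1 prefers Up (15 > 4); Country 2 prefers Left (9 > 3) — not an equilibrium.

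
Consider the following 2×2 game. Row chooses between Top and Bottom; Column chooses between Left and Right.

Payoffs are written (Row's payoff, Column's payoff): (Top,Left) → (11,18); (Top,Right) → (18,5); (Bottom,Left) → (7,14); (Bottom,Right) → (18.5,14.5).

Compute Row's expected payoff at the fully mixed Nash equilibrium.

155/9

First find q, the probability Column plays Left, from Row's indifference between Top and Bottom: 11q + 18(1−q) = 7q + 18.5(1−q), giving q = 1/9.
Since Row is indifferent in equilibrium, Row's expected payoff equals the payoff from either row against (1/9, 8/9). Using Top: 11(1/9) + 18(8/9) = 155/9.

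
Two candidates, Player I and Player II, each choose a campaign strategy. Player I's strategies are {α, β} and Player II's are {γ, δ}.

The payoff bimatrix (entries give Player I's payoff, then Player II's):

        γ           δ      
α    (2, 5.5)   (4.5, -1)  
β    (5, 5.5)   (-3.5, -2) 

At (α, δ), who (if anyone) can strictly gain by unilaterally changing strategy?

Player II

Player I at (α, δ) earns 4.5; deviating to β yields -3.5 — not better.
Player II earns -1; deviating to γ yields 5.5 — a strict improvement.
Only Player II has a strictly profitable deviation.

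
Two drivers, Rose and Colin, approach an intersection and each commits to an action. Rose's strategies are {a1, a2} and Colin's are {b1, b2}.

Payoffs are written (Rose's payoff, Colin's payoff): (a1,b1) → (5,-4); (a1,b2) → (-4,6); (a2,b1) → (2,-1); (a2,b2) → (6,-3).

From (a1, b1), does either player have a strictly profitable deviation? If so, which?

Colin

Rose at (a1, b1) earns 5; deviating to a2 yields 2 — not better.
Colin earns -4; deviating to b2 yields 6 — a strict improvement.
Only Colin has a strictly profitable deviation.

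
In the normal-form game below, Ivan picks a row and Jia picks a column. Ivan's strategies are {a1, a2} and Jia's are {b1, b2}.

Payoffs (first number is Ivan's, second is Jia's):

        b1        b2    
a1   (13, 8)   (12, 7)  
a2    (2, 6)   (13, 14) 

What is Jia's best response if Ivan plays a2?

Against a2, Jia earns 6 from b1 and 14 from b2.
So b2 is the best response.

b2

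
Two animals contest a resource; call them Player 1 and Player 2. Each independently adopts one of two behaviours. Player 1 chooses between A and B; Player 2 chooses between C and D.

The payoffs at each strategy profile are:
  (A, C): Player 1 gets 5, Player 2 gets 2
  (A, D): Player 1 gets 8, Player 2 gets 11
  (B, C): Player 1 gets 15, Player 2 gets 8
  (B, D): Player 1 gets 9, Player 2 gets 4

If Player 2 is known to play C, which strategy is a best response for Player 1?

B

Against C, Player 1 earns 5 from A and 15 from B.
So B is the best response.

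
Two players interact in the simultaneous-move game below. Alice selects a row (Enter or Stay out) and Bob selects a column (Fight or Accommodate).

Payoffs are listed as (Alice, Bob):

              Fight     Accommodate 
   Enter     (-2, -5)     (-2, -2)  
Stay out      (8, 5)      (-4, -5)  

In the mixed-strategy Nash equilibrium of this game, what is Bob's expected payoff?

First find p, the probability Alice plays Enter, from Bob's indifference between Fight and Accommodate: −5p + 5(1−p) = −2p − 5(1−p), giving p = 10/13.
Since Bob is indifferent in equilibrium, Bob's expected payoff equals the payoff from either column against (10/13, 3/13). Using Fight: −5(10/13) + 5(3/13) = -35/13.

-35/13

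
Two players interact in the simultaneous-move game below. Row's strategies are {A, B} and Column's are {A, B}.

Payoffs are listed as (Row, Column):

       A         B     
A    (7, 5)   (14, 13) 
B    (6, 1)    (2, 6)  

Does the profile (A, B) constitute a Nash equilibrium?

At (A, B), Row earns 14; switching to B would give 2, so Row has no profitable deviation.
Column earns 13; switching to A would give 5, so Column has no profitable deviation.
Neither player can gain by a unilateral deviation, so this profile is a Nash equilibrium.

Yes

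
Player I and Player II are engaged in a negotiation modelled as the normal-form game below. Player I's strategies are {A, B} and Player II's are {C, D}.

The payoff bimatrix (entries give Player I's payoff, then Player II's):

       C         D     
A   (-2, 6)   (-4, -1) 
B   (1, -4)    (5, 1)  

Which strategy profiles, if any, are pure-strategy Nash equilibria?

(A, C): Player I prefers B (1 > -2) — not an equilibrium.
(A, D): Player I prefers B (5 > -4); Player II prefers C (6 > -1) — not an equilibrium.
(B, C): Player II prefers D (1 > -4) — not an equilibrium.
(B, D): Player I gets 5 ≥ -4 from A, and Player II gets 1 ≥ -4 from C — Nash equilibrium.

(B, D)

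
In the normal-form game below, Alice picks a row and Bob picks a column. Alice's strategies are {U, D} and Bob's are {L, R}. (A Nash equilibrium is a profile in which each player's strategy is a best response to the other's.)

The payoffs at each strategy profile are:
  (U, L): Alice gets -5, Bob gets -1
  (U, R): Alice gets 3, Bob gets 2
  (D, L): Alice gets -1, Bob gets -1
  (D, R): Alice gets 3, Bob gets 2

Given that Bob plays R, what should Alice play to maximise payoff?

either — both U and D are best responses

Against R, Alice earns 3 from U and 3 from D.
So either strategy is a best response.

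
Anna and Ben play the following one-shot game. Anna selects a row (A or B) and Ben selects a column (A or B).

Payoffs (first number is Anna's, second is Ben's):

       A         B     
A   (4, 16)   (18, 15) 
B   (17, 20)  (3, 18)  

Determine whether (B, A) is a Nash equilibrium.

At (B, A), Anna earns 17; switching to A would give 4, so Anna has no profitable deviation.
Ben earns 20; switching to B would give 18, so Ben has no profitable deviation.
Neither player can gain by a unilateral deviation, so this profile is a Nash equilibrium.

Yes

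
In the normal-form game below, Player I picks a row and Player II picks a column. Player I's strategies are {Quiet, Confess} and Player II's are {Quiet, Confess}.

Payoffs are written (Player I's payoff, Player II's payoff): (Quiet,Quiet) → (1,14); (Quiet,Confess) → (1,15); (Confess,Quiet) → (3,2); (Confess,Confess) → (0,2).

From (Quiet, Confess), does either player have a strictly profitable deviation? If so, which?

Neither

Player I at (Quiet, Confess) earns 1; deviating to Confess yields 0 — not better.
Player II earns 15; deviating to Quiet yields 14 — not better.
Neither player can strictly improve; the profile is a Nash equilibrium.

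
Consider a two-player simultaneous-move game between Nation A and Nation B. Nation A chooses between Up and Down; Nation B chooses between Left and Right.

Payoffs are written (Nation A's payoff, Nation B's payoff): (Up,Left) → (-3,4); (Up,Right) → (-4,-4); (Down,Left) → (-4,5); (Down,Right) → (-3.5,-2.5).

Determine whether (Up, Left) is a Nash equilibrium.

Yes

At (Up, Left), Nation A earns -3; switching to Down would give -4, so Nation A has no profitable deviation.
Nation B earns 4; switching to Right would give -4, so Nation B has no profitable deviation.
Neither player can gain by a unilateral deviation, so this profile is a Nash equilibrium.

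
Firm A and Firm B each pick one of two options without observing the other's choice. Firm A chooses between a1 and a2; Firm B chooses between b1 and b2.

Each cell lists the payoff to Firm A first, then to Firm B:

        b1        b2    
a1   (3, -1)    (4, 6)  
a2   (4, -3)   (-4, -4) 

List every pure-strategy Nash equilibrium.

(a1, b2) and (a2, b1)

(a1, b1): Firm A prefers a2 (4 > 3); Firm B prefers b2 (6 > -1) — not an equilibrium.
(a1, b2): Firm A gets 4 ≥ -4 from a2, and Firm B gets 6 ≥ -1 from b1 — Nash equilibrium.
(a2, b1): Firm A gets 4 ≥ 3 from a1, and Firm B gets -3 ≥ -4 from b2 — Nash equilibrium.
(a2, b2): Firm A prefers a1 (4 > -4); Firm B prefers b1 (-3 > -4) — not an equilibrium.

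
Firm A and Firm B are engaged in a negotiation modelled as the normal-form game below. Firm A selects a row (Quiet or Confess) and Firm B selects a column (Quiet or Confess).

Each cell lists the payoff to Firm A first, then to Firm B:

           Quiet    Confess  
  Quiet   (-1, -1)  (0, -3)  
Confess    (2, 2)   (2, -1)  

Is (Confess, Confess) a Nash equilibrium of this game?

No

At (Confess, Confess), Firm A earns 2; switching to Quiet would give 0, so Firm A has no profitable deviation.
Firm B earns -1; switching to Quiet would give 2, so Firm B would deviate.
Since at least one player can profitably deviate, this is not a Nash equilibrium.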